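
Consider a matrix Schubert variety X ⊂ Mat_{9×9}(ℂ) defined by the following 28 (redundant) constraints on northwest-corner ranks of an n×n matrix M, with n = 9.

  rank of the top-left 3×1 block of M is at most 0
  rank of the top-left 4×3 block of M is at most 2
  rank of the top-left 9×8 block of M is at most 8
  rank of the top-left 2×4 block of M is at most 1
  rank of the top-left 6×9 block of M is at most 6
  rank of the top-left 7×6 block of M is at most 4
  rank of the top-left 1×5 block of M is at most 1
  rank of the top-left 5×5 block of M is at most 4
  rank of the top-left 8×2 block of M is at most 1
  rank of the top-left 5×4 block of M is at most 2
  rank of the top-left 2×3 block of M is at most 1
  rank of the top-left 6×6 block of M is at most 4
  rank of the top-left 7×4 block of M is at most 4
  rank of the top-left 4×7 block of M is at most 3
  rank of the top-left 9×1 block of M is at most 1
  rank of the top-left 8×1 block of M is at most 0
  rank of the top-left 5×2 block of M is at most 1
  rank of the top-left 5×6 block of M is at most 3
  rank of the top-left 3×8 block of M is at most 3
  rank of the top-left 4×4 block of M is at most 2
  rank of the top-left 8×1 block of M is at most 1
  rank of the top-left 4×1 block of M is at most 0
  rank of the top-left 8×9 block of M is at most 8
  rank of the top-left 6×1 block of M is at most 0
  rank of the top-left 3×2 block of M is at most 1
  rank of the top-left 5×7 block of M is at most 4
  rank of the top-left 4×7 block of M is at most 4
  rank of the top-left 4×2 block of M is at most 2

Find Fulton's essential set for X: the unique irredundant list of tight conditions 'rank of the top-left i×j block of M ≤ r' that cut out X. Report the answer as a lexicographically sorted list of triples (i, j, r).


Recovering R(i,j) via the rank-extension bound from the 28 conditions:

  R[1]: 0  1  1  1  1  1  1  1  1
  R[2]: 0  1  1  1  2  2  2  2  2
  R[3]: 0  1  2  2  3  3  3  3  3
  R[4]: 0  1  2  2  3  3  3  4  4
  R[5]: 0  1  2  2  3  3  4  5  5
  R[6]: 0  1  2  3  4  4  5  6  6
  R[7]: 0  1  2  3  4  4  5  6  7
  R[8]: 0  1  2  3  4  5  6  7  8
  R[9]: 1  2  3  4  5  6  7  8  9

hence w(1..9) = (2, 5, 3, 8, 7, 4, 9, 6, 1).

Fulton essential set (6 of the 16 Rothe cells):

[(2, 4, 1), (4, 7, 3), (5, 4, 2), (5, 6, 3), (7, 6, 4), (8, 1, 0)]


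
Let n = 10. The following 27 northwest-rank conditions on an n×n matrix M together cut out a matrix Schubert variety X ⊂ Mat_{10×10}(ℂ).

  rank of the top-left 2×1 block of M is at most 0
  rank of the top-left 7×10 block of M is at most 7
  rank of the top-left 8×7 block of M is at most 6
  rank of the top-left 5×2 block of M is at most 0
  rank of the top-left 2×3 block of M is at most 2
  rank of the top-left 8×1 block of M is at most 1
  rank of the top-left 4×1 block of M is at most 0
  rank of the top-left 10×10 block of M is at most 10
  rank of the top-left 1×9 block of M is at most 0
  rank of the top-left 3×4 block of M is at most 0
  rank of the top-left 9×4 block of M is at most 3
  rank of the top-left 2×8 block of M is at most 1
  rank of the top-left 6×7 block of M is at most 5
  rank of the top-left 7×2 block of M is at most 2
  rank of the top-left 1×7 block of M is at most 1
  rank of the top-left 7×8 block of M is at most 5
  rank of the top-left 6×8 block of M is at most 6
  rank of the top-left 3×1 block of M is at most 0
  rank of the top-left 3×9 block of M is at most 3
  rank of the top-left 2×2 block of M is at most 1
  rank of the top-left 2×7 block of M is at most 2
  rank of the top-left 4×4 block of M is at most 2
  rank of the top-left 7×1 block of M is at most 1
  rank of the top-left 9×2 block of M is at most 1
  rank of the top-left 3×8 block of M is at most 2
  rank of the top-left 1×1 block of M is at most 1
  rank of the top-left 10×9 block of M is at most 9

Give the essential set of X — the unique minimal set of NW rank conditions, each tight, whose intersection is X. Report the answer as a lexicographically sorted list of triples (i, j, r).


Recovering R(i,j) via the rank-extension bound from the 27 conditions:

  R[1]: 0  0  0  0  0  0  0  0  0  1
  R[2]: 0  0  0  0  1  1  1  1  1  2
  R[3]: 0  0  0  0  1  2  2  2  2  3
  R[4]: 0  0  1  1  2  3  3  3  3  4
  R[5]: 0  0  1  2  3  4  4  4  4  5
  R[6]: 1  1  2  3  4  5  5  5  5  6
  R[7]: 1  1  2  3  4  5  5  5  6  7
  R[8]: 1  1  2  3  4  5  6  6  7  8
  R[9]: 1  1  2  3  4  5  6  7  8  9
  R[10]: 1  2  3  4  5  6  7  8  9  10

giving w = (10, 5, 6, 3, 4, 1, 9, 7, 8, 2) via Δ²R.

ℓ(w)=26; the 5 essential cells (i,j,r):

[(1, 9, 0), (3, 4, 0), (5, 2, 0), (7, 8, 5), (9, 2, 1)]


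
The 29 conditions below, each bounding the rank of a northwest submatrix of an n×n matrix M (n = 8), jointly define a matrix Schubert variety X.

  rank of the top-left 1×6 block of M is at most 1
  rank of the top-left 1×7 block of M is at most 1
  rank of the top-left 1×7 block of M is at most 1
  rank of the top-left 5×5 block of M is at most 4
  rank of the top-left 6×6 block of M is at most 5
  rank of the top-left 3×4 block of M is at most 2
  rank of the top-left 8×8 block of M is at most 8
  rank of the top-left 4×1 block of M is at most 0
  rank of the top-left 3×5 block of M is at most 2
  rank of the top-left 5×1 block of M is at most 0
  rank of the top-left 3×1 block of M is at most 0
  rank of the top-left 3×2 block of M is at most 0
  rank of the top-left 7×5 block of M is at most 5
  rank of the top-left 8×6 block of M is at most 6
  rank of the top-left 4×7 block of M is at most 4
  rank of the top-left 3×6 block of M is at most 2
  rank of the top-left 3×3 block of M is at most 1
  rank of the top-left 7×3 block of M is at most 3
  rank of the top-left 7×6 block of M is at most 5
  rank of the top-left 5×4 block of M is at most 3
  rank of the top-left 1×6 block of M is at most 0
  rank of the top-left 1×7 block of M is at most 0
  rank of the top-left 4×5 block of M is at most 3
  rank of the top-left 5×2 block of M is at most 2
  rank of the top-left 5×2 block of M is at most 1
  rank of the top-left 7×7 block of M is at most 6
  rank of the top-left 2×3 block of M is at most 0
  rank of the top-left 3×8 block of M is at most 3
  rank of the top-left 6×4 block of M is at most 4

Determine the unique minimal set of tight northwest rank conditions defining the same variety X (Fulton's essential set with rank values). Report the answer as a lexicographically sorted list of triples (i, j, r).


Reconstructing r_w from the 29 given conditions:

  i=1: 0 0 0 0 0 0 0 1
  i=2: 0 0 0 1 1 1 1 2
  i=3: 0 0 1 2 2 2 2 3
  i=4: 0 1 2 3 3 3 3 4
  i=5: 0 1 2 3 4 4 4 5
  i=6: 1 2 3 4 5 5 5 6
  i=7: 1 2 3 4 5 5 6 7
  i=8: 1 2 3 4 5 6 7 8

the unique w with this rank table is (8, 4, 3, 2, 5, 1, 7, 6).

D(w) has 15 cells with 5 SE-corners; essential set:

[(1, 7, 0), (2, 3, 0), (3, 2, 0), (5, 1, 0), (7, 6, 5)]


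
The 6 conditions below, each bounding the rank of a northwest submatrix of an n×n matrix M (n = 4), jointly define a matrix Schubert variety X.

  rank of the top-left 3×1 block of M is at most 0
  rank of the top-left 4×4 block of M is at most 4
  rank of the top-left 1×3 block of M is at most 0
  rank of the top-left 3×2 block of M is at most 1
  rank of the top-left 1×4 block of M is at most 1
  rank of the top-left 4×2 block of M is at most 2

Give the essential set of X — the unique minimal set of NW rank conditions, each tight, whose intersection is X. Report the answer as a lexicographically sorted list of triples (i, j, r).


Recovering R(i,j) via the rank-extension bound from the 6 conditions:

  R[1]: 0 0 0 1
  R[2]: 0 1 1 2
  R[3]: 0 1 2 3
  R[4]: 1 2 3 4

so w = (4, 2, 3, 1).

2 SE-corners of the 5-cell Rothe diagram give Ess(w):

[(1, 3, 0), (3, 1, 0)]


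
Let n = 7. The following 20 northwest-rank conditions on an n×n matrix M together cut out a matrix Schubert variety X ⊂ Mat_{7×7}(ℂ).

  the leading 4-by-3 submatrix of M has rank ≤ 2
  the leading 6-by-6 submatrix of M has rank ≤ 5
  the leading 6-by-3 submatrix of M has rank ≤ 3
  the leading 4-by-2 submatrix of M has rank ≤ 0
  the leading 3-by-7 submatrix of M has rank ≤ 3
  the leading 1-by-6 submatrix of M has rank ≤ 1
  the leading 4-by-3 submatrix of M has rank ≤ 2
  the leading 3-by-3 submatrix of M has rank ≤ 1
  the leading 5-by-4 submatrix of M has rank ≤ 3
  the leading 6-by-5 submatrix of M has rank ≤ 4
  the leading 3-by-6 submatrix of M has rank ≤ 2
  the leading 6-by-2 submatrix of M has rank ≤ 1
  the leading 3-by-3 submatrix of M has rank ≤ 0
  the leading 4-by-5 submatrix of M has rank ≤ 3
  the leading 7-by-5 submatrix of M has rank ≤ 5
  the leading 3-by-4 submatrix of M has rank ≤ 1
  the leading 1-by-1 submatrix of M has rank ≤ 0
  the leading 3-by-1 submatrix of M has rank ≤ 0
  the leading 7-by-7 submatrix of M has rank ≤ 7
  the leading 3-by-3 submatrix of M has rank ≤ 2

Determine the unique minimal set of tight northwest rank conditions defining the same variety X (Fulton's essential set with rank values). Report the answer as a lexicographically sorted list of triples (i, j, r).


Propagating the 20 rank bounds to every northwest block:

  row 1: 0, 0, 0, 1, 1, 1, 1
  row 2: 0, 0, 0, 1, 2, 2, 2
  row 3: 0, 0, 0, 1, 2, 2, 3
  row 4: 0, 0, 1, 2, 3, 3, 4
  row 5: 1, 1, 2, 3, 4, 4, 5
  row 6: 1, 1, 2, 3, 4, 5, 6
  row 7: 1, 2, 3, 4, 5, 6, 7

so w = (4, 5, 7, 3, 1, 6, 2).

Rothe diagram D(w) (13 cells), 4 SE-corners (essential conditions):

[(3, 3, 0), (3, 6, 2), (4, 2, 0), (6, 2, 1)]


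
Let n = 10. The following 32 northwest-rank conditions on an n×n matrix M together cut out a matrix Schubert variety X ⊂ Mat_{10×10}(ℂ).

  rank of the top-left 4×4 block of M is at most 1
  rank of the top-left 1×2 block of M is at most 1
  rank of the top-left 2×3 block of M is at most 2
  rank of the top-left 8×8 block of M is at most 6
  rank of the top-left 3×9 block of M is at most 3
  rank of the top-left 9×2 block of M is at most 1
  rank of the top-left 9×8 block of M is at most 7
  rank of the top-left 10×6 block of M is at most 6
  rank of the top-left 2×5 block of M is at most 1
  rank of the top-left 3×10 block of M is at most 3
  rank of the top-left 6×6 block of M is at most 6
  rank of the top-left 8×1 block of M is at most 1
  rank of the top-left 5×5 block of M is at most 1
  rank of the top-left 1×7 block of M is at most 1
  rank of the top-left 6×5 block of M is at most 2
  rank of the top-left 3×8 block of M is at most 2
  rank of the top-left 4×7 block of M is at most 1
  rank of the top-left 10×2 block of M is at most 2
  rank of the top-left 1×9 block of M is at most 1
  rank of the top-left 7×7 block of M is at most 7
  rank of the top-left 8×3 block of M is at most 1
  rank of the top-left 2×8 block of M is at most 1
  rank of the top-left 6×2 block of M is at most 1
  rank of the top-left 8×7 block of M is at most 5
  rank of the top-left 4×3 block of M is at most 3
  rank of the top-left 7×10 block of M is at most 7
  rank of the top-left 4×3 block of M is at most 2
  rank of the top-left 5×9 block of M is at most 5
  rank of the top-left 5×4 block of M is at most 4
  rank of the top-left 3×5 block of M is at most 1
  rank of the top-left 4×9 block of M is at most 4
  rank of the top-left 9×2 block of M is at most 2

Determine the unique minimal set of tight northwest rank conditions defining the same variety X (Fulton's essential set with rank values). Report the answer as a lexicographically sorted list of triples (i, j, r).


Recovering R(i,j) via the rank-extension bound from the 32 conditions:

  row 1: 1  1  1  1  1  1  1  1  1  1
  row 2: 1  1  1  1  1  1  1  1  2  2
  row 3: 1  1  1  1  1  1  1  2  3  3
  row 4: 1  1  1  1  1  1  1  2  3  4
  row 5: 1  1  1  1  1  2  2  3  4  5
  row 6: 1  1  1  2  2  3  3  4  5  6
  row 7: 1  1  1  2  3  4  4  5  6  7
  row 8: 1  1  1  2  3  4  5  6  7  8
  row 9: 1  1  2  3  4  5  6  7  8  9
  row 10: 1  2  3  4  5  6  7  8  9  10

giving w = (1, 9, 8, 10, 6, 4, 5, 7, 3, 2) via Δ²R.

Fulton essential set (5 of the 30 Rothe cells):

[(2, 8, 1), (4, 7, 1), (5, 5, 1), (8, 3, 1), (9, 2, 1)]


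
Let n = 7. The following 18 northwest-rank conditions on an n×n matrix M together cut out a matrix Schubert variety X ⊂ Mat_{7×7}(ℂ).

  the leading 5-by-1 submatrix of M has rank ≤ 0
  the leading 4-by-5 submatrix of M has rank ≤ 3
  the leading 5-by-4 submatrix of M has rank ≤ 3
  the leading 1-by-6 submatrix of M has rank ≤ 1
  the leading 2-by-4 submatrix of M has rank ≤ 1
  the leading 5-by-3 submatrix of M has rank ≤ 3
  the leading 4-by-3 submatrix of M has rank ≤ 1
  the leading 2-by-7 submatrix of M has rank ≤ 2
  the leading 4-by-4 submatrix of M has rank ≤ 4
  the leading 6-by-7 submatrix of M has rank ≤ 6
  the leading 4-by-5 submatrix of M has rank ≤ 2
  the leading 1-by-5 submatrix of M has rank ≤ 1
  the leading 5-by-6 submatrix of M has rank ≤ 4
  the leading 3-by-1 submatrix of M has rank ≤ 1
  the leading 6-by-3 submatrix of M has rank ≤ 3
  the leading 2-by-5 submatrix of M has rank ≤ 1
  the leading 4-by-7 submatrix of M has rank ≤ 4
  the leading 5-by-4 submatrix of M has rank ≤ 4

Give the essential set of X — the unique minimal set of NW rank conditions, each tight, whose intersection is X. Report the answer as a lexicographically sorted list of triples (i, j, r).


Computing R[i][j] = min implied NW-rank bound (n=7, 18 conditions):

  0, 1, 1, 1, 1, 1, 1
  0, 1, 1, 1, 1, 2, 2
  0, 1, 1, 2, 2, 3, 3
  0, 1, 1, 2, 2, 3, 4
  0, 1, 2, 3, 3, 4, 5
  1, 2, 3, 4, 4, 5, 6
  1, 2, 3, 4, 5, 6, 7

second differences of R give the permutation w = (2, 6, 4, 7, 3, 1, 5).

Rothe diagram D(w) (11 cells), 4 SE-corners (essential conditions):

[(2, 5, 1), (4, 3, 1), (4, 5, 2), (5, 1, 0)]


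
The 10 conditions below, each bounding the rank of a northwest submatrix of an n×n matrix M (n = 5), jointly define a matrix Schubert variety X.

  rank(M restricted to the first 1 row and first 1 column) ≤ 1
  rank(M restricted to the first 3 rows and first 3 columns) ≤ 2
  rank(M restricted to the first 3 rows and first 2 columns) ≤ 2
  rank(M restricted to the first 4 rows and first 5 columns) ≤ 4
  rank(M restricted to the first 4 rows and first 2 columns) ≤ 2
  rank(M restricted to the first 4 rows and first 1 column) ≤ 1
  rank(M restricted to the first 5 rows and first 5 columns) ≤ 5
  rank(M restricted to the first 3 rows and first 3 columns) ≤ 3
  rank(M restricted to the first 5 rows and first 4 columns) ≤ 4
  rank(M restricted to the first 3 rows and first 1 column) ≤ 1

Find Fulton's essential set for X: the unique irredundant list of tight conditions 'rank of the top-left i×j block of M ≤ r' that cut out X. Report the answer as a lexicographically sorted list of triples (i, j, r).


The tightest implied rank at each (i,j), from the 10 conditions:

  i=1: 1, 1, 1, 1, 1
  i=2: 1, 2, 2, 2, 2
  i=3: 1, 2, 2, 3, 3
  i=4: 1, 2, 3, 4, 4
  i=5: 1, 2, 3, 4, 5

giving w = (1, 2, 4, 3, 5) via Δ²R.

Rothe diagram D(w) (1 cell), 1 SE-corner (essential condition):

[(3, 3, 2)]


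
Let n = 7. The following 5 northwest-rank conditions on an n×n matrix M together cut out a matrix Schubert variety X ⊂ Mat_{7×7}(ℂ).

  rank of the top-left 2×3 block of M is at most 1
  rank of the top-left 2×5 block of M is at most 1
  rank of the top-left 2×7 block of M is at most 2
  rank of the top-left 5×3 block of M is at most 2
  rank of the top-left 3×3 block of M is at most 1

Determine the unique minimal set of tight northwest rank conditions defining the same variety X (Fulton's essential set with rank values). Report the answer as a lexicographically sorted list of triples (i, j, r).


Recovering R(i,j) via the rank-extension bound from the 5 conditions:

  R[1]: 1, 1, 1, 1, 1, 1, 1
  R[2]: 1, 1, 1, 1, 1, 2, 2
  R[3]: 1, 1, 1, 2, 2, 3, 3
  R[4]: 1, 2, 2, 3, 3, 4, 4
  R[5]: 1, 2, 2, 3, 4, 5, 5
  R[6]: 1, 2, 3, 4, 5, 6, 6
  R[7]: 1, 2, 3, 4, 5, 6, 7

second differences of R give the permutation w = (1, 6, 4, 2, 5, 3, 7).

ℓ(w)=7; the 3 essential cells (i,j,r):

[(2, 5, 1), (3, 3, 1), (5, 3, 2)]


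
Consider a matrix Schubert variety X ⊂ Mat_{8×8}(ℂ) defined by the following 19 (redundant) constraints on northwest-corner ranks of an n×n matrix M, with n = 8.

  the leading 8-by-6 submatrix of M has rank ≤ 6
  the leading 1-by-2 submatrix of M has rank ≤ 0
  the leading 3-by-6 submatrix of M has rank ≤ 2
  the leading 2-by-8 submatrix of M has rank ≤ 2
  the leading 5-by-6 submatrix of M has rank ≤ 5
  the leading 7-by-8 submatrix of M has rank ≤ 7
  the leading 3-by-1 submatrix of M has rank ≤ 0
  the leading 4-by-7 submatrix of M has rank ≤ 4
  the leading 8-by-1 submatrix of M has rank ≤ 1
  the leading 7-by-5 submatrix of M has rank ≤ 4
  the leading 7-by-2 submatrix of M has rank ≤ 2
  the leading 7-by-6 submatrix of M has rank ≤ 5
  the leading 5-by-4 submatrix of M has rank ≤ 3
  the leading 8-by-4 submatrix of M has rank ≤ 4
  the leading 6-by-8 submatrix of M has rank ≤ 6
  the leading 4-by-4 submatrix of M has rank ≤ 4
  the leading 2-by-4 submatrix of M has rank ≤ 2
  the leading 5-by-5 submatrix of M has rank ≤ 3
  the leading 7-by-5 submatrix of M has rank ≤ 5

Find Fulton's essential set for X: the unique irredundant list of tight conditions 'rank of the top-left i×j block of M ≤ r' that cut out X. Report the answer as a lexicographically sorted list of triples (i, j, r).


Recovering R(i,j) via the rank-extension bound from the 19 conditions:

  row 1: 0  0  1  1  1  1  1  1
  row 2: 0  1  2  2  2  2  2  2
  row 3: 0  1  2  2  2  2  3  3
  row 4: 1  2  3  3  3  3  4  4
  row 5: 1  2  3  3  3  4  5  5
  row 6: 1  2  3  4  4  5  6  6
  row 7: 1  2  3  4  4  5  6  7
  row 8: 1  2  3  4  5  6  7  8

so w = (3, 2, 7, 1, 6, 4, 8, 5).

Fulton essential set (5 of the 10 Rothe cells):

[(1, 2, 0), (3, 1, 0), (3, 6, 2), (5, 5, 3), (7, 5, 4)]


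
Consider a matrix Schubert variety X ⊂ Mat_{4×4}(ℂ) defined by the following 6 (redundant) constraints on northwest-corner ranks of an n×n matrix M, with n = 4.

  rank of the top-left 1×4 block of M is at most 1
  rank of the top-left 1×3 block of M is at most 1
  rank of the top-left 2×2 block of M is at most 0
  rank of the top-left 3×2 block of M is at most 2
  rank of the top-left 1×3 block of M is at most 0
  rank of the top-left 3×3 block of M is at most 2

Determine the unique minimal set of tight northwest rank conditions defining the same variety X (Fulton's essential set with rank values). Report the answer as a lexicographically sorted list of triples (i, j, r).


Computing R[i][j] = min implied NW-rank bound (n=4, 6 conditions):

  i=1: 0, 0, 0, 1
  i=2: 0, 0, 1, 2
  i=3: 1, 1, 2, 3
  i=4: 1, 2, 3, 4

second differences of R give the permutation w = (4, 3, 1, 2).

Rothe diagram D(w) (5 cells), 2 SE-corners (essential conditions):

[(1, 3, 0), (2, 2, 0)]


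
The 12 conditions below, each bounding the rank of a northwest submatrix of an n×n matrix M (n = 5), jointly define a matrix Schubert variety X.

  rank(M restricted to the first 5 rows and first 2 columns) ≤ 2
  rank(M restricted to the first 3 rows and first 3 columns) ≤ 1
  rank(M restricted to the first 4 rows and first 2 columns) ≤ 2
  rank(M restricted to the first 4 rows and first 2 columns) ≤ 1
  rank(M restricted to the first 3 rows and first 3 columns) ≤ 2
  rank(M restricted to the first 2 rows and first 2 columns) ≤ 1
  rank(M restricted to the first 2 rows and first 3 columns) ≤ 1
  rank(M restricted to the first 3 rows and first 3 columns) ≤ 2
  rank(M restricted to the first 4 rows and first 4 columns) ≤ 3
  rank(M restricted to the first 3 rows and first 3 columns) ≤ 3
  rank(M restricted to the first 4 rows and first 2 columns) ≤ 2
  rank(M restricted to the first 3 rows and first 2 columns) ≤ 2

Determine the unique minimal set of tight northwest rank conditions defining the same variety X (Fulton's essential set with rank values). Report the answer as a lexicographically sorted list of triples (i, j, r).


Propagating the 12 rank bounds to every northwest block:

  R[1]: 1, 1, 1, 1, 1
  R[2]: 1, 1, 1, 2, 2
  R[3]: 1, 1, 1, 2, 3
  R[4]: 1, 1, 2, 3, 4
  R[5]: 1, 2, 3, 4, 5

giving w = (1, 4, 5, 3, 2) via Δ²R.

ℓ(w)=5; the 2 essential cells (i,j,r):

[(3, 3, 1), (4, 2, 1)]


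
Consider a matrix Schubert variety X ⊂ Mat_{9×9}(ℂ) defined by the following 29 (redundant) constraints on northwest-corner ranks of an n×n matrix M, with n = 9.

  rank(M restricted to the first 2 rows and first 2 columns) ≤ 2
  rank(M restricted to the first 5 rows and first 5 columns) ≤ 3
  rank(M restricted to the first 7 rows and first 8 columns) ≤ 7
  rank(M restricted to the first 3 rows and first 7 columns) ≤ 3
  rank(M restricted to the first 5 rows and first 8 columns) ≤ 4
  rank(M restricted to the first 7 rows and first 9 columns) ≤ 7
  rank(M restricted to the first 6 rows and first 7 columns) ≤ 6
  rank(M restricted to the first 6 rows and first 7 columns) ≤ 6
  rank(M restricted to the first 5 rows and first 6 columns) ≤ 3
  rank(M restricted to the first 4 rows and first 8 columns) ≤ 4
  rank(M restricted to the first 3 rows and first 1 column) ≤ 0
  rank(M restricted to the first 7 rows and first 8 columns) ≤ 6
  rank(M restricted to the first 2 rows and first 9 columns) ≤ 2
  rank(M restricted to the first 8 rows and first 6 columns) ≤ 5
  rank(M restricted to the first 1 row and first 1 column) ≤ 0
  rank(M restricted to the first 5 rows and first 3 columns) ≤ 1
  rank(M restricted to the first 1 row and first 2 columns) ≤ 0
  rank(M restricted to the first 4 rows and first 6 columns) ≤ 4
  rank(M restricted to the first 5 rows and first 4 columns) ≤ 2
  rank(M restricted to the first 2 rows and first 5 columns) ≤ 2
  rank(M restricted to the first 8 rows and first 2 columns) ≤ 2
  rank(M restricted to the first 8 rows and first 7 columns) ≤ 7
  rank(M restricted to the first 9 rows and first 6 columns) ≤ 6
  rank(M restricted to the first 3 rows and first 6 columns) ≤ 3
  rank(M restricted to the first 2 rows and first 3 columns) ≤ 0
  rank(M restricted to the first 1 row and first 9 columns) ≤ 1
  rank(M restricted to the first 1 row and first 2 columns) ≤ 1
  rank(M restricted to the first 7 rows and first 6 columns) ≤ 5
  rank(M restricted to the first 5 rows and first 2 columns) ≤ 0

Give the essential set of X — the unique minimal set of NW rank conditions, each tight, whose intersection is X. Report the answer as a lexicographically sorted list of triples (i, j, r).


Rank table r_w(9×9) implied by the 29 constraints:

  i=1: 0 0 0 1 1 1 1 1 1
  i=2: 0 0 0 1 2 2 2 2 2
  i=3: 0 0 1 2 3 3 3 3 3
  i=4: 0 0 1 2 3 3 4 4 4
  i=5: 0 0 1 2 3 3 4 4 5
  i=6: 1 1 2 3 4 4 5 5 6
  i=7: 1 2 3 4 5 5 6 6 7
  i=8: 1 2 3 4 5 5 6 7 8
  i=9: 1 2 3 4 5 6 7 8 9

reading off 1-entries of Δ²R: w = (4, 5, 3, 7, 9, 1, 2, 8, 6).

|D(w)|=16, |Ess(w)|=5:

[(2, 3, 0), (5, 2, 0), (5, 6, 3), (5, 8, 4), (8, 6, 5)]


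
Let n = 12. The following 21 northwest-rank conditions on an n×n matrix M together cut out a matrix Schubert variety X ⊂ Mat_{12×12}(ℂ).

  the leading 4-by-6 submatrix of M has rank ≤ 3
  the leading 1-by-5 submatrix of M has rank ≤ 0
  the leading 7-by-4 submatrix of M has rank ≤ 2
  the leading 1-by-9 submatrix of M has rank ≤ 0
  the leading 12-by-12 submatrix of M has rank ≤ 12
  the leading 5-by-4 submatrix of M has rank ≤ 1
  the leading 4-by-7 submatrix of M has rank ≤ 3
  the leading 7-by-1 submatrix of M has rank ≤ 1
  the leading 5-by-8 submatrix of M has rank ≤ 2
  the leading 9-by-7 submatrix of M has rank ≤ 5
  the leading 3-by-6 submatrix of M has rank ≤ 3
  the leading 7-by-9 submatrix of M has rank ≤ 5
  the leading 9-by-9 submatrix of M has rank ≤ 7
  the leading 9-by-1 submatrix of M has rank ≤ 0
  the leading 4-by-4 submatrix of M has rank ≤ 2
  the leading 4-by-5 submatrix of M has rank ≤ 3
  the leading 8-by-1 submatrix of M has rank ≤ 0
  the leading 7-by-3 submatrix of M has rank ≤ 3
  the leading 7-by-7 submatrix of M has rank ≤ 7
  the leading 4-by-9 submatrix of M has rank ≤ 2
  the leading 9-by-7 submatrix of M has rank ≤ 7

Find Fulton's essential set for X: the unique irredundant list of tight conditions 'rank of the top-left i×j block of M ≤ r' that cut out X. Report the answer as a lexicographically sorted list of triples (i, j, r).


Computing R[i][j] = min implied NW-rank bound (n=12, 21 conditions):

  R[1]: 0 0 0 0 0 0 0 0 0 1 1 1
  R[2]: 0 1 1 1 1 1 1 1 1 2 2 2
  R[3]: 0 1 1 1 2 2 2 2 2 3 3 3
  R[4]: 0 1 1 1 2 2 2 2 2 3 4 4
  R[5]: 0 1 1 1 2 2 2 2 3 4 5 5
  R[6]: 0 1 2 2 3 3 3 3 4 5 6 6
  R[7]: 0 1 2 2 3 4 4 4 5 6 7 7
  R[8]: 0 1 2 3 4 5 5 5 6 7 8 8
  R[9]: 0 1 2 3 4 5 5 6 7 8 9 9
  R[10]: 1 2 3 4 5 6 6 7 8 9 10 10
  R[11]: 1 2 3 4 5 6 7 8 9 10 11 11
  R[12]: 1 2 3 4 5 6 7 8 9 10 11 12

second differences of R give the permutation w = (10, 2, 5, 11, 9, 3, 6, 4, 8, 1, 7, 12).

7 SE-corners of the 32-cell Rothe diagram give Ess(w):

[(1, 9, 0), (4, 9, 2), (5, 4, 1), (5, 8, 2), (7, 4, 2), (9, 1, 0), (9, 7, 5)]


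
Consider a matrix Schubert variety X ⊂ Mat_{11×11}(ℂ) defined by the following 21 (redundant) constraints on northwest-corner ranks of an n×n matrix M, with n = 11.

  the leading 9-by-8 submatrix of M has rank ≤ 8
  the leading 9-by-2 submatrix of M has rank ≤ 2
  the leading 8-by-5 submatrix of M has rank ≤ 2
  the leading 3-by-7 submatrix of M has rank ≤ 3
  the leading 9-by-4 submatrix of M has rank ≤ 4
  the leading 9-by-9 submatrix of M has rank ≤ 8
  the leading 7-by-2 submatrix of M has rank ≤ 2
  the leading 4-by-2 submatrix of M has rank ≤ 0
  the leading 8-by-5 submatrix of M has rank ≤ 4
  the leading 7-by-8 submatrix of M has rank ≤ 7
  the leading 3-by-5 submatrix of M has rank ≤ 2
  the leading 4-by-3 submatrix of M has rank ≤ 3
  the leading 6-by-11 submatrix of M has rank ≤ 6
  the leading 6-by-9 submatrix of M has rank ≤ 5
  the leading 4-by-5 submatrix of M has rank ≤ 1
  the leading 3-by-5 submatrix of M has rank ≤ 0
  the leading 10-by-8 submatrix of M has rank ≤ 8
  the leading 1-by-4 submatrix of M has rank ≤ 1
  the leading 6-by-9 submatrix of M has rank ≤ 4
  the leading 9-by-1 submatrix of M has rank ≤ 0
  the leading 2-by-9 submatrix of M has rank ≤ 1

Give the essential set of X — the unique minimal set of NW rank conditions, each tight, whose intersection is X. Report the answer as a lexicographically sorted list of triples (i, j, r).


Computing R[i][j] = min implied NW-rank bound (n=11, 21 conditions):

  0 0 0 0 0 1 1 1 1 1 1
  0 0 0 0 0 1 1 1 1 2 2
  0 0 0 0 0 1 2 2 2 3 3
  0 0 1 1 1 2 3 3 3 4 4
  0 1 2 2 2 3 4 4 4 5 5
  0 1 2 2 2 3 4 4 4 5 6
  0 1 2 2 2 3 4 5 5 6 7
  0 1 2 2 2 3 4 5 6 7 8
  0 1 2 3 3 4 5 6 7 8 9
  1 2 3 4 4 5 6 7 8 9 10
  1 2 3 4 5 6 7 8 9 10 11

giving w = (6, 10, 7, 3, 2, 11, 8, 9, 4, 1, 5) via Δ²R.

Rothe diagram D(w) (33 cells), 6 SE-corners (essential conditions):

[(2, 9, 1), (3, 5, 0), (4, 2, 0), (6, 9, 4), (8, 5, 2), (9, 1, 0)]


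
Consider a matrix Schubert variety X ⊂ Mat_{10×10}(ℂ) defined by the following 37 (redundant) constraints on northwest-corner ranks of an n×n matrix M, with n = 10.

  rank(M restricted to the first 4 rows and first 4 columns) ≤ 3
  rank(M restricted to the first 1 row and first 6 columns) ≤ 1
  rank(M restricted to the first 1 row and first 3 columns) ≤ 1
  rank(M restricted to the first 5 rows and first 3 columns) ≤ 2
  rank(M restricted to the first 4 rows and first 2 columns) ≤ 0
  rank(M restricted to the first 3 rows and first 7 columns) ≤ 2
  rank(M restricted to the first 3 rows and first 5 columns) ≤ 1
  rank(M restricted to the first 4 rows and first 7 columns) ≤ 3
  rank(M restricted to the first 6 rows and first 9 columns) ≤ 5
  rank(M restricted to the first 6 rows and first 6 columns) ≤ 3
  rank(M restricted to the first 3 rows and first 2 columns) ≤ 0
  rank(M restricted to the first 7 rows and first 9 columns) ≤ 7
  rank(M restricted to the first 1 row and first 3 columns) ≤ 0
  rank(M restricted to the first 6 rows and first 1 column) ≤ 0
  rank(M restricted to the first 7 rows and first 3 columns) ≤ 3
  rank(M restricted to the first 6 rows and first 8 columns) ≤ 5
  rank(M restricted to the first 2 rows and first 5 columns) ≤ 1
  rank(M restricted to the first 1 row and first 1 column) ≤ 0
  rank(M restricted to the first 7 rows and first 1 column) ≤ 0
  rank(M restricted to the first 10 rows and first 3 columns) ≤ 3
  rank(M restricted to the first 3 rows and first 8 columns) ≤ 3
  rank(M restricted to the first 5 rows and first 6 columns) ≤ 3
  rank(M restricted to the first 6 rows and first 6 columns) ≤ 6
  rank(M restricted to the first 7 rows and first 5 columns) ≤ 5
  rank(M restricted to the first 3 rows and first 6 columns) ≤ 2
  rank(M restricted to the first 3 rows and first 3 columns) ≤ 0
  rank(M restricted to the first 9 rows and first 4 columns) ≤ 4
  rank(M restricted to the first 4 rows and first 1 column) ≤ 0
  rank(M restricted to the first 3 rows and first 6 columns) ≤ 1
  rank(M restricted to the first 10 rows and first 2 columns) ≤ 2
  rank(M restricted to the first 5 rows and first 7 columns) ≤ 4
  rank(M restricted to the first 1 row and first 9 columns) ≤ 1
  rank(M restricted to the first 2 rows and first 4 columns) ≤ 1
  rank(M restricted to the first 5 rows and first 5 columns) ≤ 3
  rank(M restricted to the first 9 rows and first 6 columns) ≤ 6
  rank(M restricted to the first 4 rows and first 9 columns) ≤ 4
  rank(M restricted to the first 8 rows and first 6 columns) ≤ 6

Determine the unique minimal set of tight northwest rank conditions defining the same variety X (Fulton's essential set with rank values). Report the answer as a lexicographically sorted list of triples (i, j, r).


Reconstructing r_w from the 37 given conditions:

  row 1: 0  0  0  1  1  1  1  1  1  1
  row 2: 0  0  0  1  1  1  2  2  2  2
  row 3: 0  0  0  1  1  1  2  3  3  3
  row 4: 0  0  1  2  2  2  3  4  4  4
  row 5: 0  1  2  3  3  3  4  5  5  5
  row 6: 0  1  2  3  3  3  4  5  5  6
  row 7: 0  1  2  3  4  4  5  6  6  7
  row 8: 1  2  3  4  5  5  6  7  7  8
  row 9: 1  2  3  4  5  6  7  8  8  9
  row 10: 1  2  3  4  5  6  7  8  9  10

giving w = (4, 7, 8, 3, 2, 10, 5, 1, 6, 9) via Δ²R.

ℓ(w)=21; the 6 essential cells (i,j,r):

[(3, 3, 0), (3, 6, 1), (4, 2, 0), (6, 6, 3), (6, 9, 5), (7, 1, 0)]


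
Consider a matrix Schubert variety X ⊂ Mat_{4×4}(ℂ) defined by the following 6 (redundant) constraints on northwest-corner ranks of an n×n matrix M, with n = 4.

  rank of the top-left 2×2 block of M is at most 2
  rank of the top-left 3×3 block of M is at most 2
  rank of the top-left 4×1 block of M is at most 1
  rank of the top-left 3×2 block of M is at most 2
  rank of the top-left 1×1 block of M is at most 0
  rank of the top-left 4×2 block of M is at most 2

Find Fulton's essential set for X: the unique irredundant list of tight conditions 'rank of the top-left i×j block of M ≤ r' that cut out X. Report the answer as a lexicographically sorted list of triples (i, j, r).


The tightest implied rank at each (i,j), from the 6 conditions:

  row 1: 0, 1, 1, 1
  row 2: 1, 2, 2, 2
  row 3: 1, 2, 2, 3
  row 4: 1, 2, 3, 4

the unique w with this rank table is (2, 1, 4, 3).

D(w) has 2 cells with 2 SE-corners; essential set:

[(1, 1, 0), (3, 3, 2)]


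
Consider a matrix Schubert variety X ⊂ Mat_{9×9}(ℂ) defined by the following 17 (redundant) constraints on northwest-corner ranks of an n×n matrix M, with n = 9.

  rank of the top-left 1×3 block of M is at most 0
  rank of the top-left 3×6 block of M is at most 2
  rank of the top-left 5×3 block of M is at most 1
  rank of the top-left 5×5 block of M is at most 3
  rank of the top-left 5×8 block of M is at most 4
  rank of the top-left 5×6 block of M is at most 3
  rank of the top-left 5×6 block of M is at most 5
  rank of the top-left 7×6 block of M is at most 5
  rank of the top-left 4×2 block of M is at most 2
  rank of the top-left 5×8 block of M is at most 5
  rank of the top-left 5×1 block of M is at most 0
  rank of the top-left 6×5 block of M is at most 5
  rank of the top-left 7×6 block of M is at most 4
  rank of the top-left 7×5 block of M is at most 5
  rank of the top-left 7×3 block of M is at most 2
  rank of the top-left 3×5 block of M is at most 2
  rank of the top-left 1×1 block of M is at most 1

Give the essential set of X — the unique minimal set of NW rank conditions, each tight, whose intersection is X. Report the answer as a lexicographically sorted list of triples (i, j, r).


Computing R[i][j] = min implied NW-rank bound (n=9, 17 conditions):

  i=1: 0, 0, 0, 1, 1, 1, 1, 1, 1
  i=2: 0, 1, 1, 2, 2, 2, 2, 2, 2
  i=3: 0, 1, 1, 2, 2, 2, 3, 3, 3
  i=4: 0, 1, 1, 2, 3, 3, 4, 4, 4
  i=5: 0, 1, 1, 2, 3, 3, 4, 4, 5
  i=6: 1, 2, 2, 3, 4, 4, 5, 5, 6
  i=7: 1, 2, 2, 3, 4, 4, 5, 6, 7
  i=8: 1, 2, 3, 4, 5, 5, 6, 7, 8
  i=9: 1, 2, 3, 4, 5, 6, 7, 8, 9

the unique w with this rank table is (4, 2, 7, 5, 9, 1, 8, 3, 6).

8 SE-corners of the 16-cell Rothe diagram give Ess(w):

[(1, 3, 0), (3, 6, 2), (5, 1, 0), (5, 3, 1), (5, 6, 3), (5, 8, 4), (7, 3, 2), (7, 6, 4)]


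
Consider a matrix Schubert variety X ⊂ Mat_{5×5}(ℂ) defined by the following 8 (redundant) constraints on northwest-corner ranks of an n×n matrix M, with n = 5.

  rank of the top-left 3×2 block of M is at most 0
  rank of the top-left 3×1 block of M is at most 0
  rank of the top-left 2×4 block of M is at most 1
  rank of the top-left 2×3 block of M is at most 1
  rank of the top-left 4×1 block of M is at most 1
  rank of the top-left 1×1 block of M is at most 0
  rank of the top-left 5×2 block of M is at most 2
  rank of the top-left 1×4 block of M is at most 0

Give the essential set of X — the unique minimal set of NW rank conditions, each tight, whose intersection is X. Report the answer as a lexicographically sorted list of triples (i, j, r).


Computing R[i][j] = min implied NW-rank bound (n=5, 8 conditions):

  row 1: 0  0  0  0  1
  row 2: 0  0  1  1  2
  row 3: 0  0  1  2  3
  row 4: 1  1  2  3  4
  row 5: 1  2  3  4  5

the unique w with this rank table is (5, 3, 4, 1, 2).

Rothe diagram D(w) (8 cells), 2 SE-corners (essential conditions):

[(1, 4, 0), (3, 2, 0)]


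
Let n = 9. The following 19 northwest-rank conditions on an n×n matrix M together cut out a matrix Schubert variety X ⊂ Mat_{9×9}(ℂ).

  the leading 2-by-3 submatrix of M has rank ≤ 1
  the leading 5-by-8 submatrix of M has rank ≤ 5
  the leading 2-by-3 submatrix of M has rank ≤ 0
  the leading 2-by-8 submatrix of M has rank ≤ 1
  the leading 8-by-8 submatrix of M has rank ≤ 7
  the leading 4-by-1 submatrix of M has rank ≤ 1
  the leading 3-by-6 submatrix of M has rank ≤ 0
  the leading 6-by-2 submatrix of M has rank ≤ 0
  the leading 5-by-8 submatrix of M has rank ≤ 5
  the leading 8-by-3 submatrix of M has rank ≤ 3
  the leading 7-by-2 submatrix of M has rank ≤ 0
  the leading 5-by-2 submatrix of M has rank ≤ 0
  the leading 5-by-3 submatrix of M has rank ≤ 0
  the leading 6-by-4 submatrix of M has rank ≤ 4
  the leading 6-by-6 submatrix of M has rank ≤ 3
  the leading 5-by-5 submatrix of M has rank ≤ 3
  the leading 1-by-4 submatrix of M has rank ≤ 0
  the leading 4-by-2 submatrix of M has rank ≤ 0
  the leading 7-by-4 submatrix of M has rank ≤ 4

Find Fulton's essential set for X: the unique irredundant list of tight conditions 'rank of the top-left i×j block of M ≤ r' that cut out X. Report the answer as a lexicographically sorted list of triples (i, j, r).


Propagating the 19 rank bounds to every northwest block:

  R[1]: 0 0 0 0 0 0 1 1 1
  R[2]: 0 0 0 0 0 0 1 1 2
  R[3]: 0 0 0 0 0 0 1 2 3
  R[4]: 0 0 0 1 1 1 2 3 4
  R[5]: 0 0 0 1 2 2 3 4 5
  R[6]: 0 0 1 2 3 3 4 5 6
  R[7]: 0 0 1 2 3 4 5 6 7
  R[8]: 1 1 2 3 4 5 6 7 8
  R[9]: 1 2 3 4 5 6 7 8 9

the unique w with this rank table is (7, 9, 8, 4, 5, 3, 6, 1, 2).

4 SE-corners of the 29-cell Rothe diagram give Ess(w):

[(2, 8, 1), (3, 6, 0), (5, 3, 0), (7, 2, 0)]


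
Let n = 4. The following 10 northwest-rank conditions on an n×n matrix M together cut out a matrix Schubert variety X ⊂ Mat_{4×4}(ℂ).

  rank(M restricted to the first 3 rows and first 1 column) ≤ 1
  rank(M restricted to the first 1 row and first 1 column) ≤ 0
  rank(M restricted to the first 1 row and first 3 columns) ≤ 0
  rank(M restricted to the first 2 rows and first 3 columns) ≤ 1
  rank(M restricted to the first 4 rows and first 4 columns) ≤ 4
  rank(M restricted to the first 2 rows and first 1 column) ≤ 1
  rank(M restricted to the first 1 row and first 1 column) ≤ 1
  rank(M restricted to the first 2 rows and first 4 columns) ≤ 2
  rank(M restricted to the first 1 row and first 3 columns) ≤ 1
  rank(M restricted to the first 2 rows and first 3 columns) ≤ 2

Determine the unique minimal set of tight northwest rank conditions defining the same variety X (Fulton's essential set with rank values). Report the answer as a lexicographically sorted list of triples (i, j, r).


The tightest implied rank at each (i,j), from the 10 conditions:

  0  0  0  1
  1  1  1  2
  1  2  2  3
  1  2  3  4

hence w(1..4) = (4, 1, 2, 3).

ℓ(w)=3; the 1 essential cell (i,j,r):

[(1, 3, 0)]


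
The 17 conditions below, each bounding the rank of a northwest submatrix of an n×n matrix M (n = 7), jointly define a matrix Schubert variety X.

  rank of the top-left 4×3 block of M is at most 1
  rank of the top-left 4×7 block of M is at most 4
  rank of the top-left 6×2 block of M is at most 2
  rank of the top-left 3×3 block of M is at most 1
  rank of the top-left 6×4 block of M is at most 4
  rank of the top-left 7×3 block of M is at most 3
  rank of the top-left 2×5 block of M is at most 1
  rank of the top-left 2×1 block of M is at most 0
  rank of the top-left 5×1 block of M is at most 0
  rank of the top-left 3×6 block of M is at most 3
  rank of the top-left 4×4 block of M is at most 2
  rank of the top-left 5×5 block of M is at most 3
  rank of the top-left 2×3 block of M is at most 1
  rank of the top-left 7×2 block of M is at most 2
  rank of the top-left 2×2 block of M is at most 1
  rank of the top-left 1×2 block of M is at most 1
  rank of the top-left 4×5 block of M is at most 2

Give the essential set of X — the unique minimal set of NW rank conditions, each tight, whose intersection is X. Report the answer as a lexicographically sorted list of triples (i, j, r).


Propagating the 17 rank bounds to every northwest block:

  row 1: 0 1 1 1 1 1 1
  row 2: 0 1 1 1 1 2 2
  row 3: 0 1 1 2 2 3 3
  row 4: 0 1 1 2 2 3 4
  row 5: 0 1 2 3 3 4 5
  row 6: 1 2 3 4 4 5 6
  row 7: 1 2 3 4 5 6 7

the unique w with this rank table is (2, 6, 4, 7, 3, 1, 5).

ℓ(w)=11; the 4 essential cells (i,j,r):

[(2, 5, 1), (4, 3, 1), (4, 5, 2), (5, 1, 0)]


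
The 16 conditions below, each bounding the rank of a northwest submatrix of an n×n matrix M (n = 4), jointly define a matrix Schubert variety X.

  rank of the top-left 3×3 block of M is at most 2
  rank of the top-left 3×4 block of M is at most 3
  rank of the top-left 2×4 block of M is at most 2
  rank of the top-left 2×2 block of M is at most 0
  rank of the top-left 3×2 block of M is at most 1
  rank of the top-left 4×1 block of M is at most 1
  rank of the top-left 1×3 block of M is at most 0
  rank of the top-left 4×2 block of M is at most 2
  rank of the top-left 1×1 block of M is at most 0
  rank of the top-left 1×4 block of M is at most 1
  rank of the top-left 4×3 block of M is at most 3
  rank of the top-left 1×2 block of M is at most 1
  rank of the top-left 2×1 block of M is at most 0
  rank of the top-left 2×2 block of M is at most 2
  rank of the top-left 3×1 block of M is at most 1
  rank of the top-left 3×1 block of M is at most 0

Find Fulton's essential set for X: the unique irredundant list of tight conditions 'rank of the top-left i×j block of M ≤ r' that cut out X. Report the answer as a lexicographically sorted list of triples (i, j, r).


Recovering R(i,j) via the rank-extension bound from the 16 conditions:

  row 1: 0, 0, 0, 1
  row 2: 0, 0, 1, 2
  row 3: 0, 1, 2, 3
  row 4: 1, 2, 3, 4

giving w = (4, 3, 2, 1) via Δ²R.

Fulton essential set (3 of the 6 Rothe cells):

[(1, 3, 0), (2, 2, 0), (3, 1, 0)]
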